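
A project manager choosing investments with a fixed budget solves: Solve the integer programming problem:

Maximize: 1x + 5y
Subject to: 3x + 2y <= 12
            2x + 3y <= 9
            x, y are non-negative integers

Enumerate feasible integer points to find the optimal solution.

Constraint 1: 3x + 2y <= 12
Constraint 2: 2x + 3y <= 9
Feasible x range (need y >= 0): 0 <= x <= min(12/3, 9/2) => x in {0, ..., 4}.
Enumerate feasible integer points row by row (the coefficient of y is 5 > 0, so for each x the largest feasible y gives the best value):
  x = 0: y <= min((12 - 3*0)/2, (9 - 2*0)/3) => y in {0, ..., 3}; best 1*0 + 5*3 = 15
  x = 1: y <= min((12 - 3*1)/2, (9 - 2*1)/3) => y in {0, ..., 2}; best 1*1 + 5*2 = 11
  x = 2: y <= min((12 - 3*2)/2, (9 - 2*2)/3) => y in {0, ..., 1}; best 1*2 + 5*1 = 7
  x = 3: y <= min((12 - 3*3)/2, (9 - 2*3)/3) => y in {0, ..., 1}; best 1*3 + 5*1 = 8
  x = 4: y <= min((12 - 3*4)/2, (9 - 2*4)/3) => y in {0}; best 1*4 + 5*0 = 4
The maximum 1x + 5y = 15 is achieved at x = 0, y = 3.
Check: 3*0 + 2*3 = 6 <= 12 and 2*0 + 3*3 = 9 <= 9.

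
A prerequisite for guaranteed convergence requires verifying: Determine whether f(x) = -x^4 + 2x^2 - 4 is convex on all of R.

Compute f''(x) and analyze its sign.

f(x) = -x^4 + 2x^2 - 4
f'(x) = -4x^3 + 4x
f''(x) = -12x^2 + 4
f''(x) = -12x^2 + 4 -> -inf as |x| -> inf
Therefore, f is not globally convex on R.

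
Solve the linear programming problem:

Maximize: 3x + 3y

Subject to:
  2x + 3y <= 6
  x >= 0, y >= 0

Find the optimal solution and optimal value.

The feasible region has vertices at [(0, 0), (3, 0), (0, 2)].
Checking objective 3x + 3y at each vertex:
  (0, 0): 3*0 + 3*0 = 0
  (3, 0): 3*3 + 3*0 = 9
  (0, 2): 3*0 + 3*2 = 6
Maximum is 9 at (3, 0).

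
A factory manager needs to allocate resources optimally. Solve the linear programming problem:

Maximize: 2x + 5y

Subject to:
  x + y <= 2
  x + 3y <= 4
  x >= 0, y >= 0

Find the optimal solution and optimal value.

Feasible vertices: (0, 0), (0, 4/3), (1, 1), (2, 0)
Objective 2x + 5y at each:
  (0, 0): 0
  (0, 4/3): 20/3
  (1, 1): 7
  (2, 0): 4
Maximum is 7 at (1, 1).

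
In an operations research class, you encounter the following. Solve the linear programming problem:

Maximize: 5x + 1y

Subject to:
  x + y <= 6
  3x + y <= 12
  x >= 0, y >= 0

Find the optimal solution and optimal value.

Feasible vertices: (0, 0), (0, 6), (3, 3), (4, 0)
Objective 5x + 1y at each:
  (0, 0): 0
  (0, 6): 6
  (3, 3): 18
  (4, 0): 20
Maximum is 20 at (4, 0).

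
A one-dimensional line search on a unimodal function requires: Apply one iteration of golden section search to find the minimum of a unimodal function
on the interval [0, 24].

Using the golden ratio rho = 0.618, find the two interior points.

Golden section search on [0, 24].
Golden ratio rho = 0.618 (approx).
Interior points:
  x_1 = 0 + (1-0.618)*24 = 9.1680
  x_2 = 0 + 0.618*24 = 14.8320
Compare f(x_1) and f(x_2) to determine which subinterval to keep.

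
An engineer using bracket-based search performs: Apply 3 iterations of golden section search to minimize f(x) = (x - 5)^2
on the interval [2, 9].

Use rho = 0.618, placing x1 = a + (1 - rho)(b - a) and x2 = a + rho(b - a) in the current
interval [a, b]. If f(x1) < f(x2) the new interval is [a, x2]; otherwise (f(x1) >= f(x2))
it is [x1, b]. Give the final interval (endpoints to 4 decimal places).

Golden section search for min of f(x) = (x - 5)^2 on [2, 9].
Each step: x1 = a + (1 - rho)(b - a), x2 = a + rho(b - a); if f(x1) < f(x2) keep [a, x2], otherwise keep [x1, b].
Step 1: [2.0000, 9.0000], x1=4.6740 (f=0.1063), x2=6.3260 (f=1.7583); f(x1) < f(x2) => keep [2.0000, 6.3260]
Step 2: [2.0000, 6.3260], x1=3.6525 (f=1.8157), x2=4.6735 (f=0.1066); f(x1) > f(x2) => keep [3.6525, 6.3260]
Step 3: [3.6525, 6.3260], x1=4.6738 (f=0.1064), x2=5.3047 (f=0.0929); f(x1) > f(x2) => keep [4.6738, 6.3260]
Final interval: [4.6738, 6.3260]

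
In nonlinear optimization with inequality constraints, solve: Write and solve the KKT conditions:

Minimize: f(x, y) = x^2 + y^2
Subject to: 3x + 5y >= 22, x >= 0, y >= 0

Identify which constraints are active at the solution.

KKT conditions for min x^2 + y^2 s.t. 3x + 5y >= 22, x >= 0, y >= 0:
Stationarity: 2x = mu*3 + mu_x, 2y = mu*5 + mu_y, with mu, mu_x, mu_y >= 0
Complementary slackness: mu*(3x + 5y - 22) = 0, mu_x*x = 0, mu_y*y = 0
(0, 0) is infeasible (3*0 + 5*0 < 22), so if mu = 0 stationarity would force x = mu_x/2 >= 0, y = mu_y/2 >= 0 with mu_x*x = mu_y*y = 0, i.e. x = y = 0: contradiction. Hence mu > 0 and 3x + 5y = 22 is active.
Try x > 0, y > 0 (so mu_x = mu_y = 0): x = 3*mu/2, y = 5*mu/2
Substitute: 3*(3*mu/2) + 5*(5*mu/2) = 22
  mu*34/2 = 22 => mu = 22/17
x* = 33/17 > 0, y* = 55/17 > 0, consistent with mu_x = mu_y = 0.
f is convex and the constraints are linear, so this KKT point is the global minimum.
f* = 242/17
Active constraints: 3x + 5y >= 22 (holds with equality, mu = 22/17 > 0); x >= 0 and y >= 0 are inactive (mu_x = mu_y = 0).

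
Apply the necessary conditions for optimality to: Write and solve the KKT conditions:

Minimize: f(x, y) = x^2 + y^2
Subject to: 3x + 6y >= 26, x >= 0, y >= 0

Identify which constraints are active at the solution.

KKT conditions for min x^2 + y^2 s.t. 3x + 6y >= 26, x >= 0, y >= 0:
Stationarity: 2x = mu*3 + mu_x, 2y = mu*6 + mu_y, with mu, mu_x, mu_y >= 0
Complementary slackness: mu*(3x + 6y - 26) = 0, mu_x*x = 0, mu_y*y = 0
(0, 0) is infeasible (3*0 + 6*0 < 26), so if mu = 0 stationarity would force x = mu_x/2 >= 0, y = mu_y/2 >= 0 with mu_x*x = mu_y*y = 0, i.e. x = y = 0: contradiction. Hence mu > 0 and 3x + 6y = 26 is active.
Try x > 0, y > 0 (so mu_x = mu_y = 0): x = 3*mu/2, y = 6*mu/2
Substitute: 3*(3*mu/2) + 6*(6*mu/2) = 26
  mu*45/2 = 26 => mu = 52/45
x* = 26/15 > 0, y* = 52/15 > 0, consistent with mu_x = mu_y = 0.
f is convex and the constraints are linear, so this KKT point is the global minimum.
f* = 676/45
Active constraints: 3x + 6y >= 26 (holds with equality, mu = 52/45 > 0); x >= 0 and y >= 0 are inactive (mu_x = mu_y = 0).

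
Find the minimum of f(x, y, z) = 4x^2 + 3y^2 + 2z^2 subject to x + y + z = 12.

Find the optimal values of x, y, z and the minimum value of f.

Using Lagrange multipliers on f = 4x^2 + 3y^2 + 2z^2 with constraint x + y + z = 12:
Conditions: 2*4*x = lambda, 2*3*y = lambda, 2*2*z = lambda
So x = lambda/8, y = lambda/6, z = lambda/4
Substituting into constraint: lambda * (13/24) = 12
lambda = 288/13
x = 36/13, y = 48/13, z = 72/13
Minimum value = 1728/13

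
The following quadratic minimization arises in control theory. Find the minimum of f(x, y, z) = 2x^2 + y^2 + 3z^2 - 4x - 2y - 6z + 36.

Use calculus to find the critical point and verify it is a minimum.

f(x,y,z) = 2x^2 + y^2 + 3z^2 - 4x - 2y - 6z + 36
df/dx = 4x + (-4) = 0 => x = 1
df/dy = 2y + (-2) = 0 => y = 1
df/dz = 6z + (-6) = 0 => z = 1
f(1,1,1) = 2*(1)^2 + 1*(1)^2 + 3*(1)^2 + -4*(1) + -2*(1) + -6*(1) + 36 = 30
Hessian is diagonal with entries 4, 2, 6 > 0, confirmed minimum.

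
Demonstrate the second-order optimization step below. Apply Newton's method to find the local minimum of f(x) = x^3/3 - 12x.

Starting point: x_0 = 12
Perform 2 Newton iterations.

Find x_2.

f(x) = x^3/3 - 12x
f'(x) = x^2 - 12, f''(x) = 2x
Newton update: x_{n+1} = x_n - (x_n^2 - 12)/(2*x_n)
Step 1: x_0 = 12, f'=132, f''=24, x_1 = 13/2
Step 2: x_1 = 13/2, f'=121/4, f''=13, x_2 = 217/52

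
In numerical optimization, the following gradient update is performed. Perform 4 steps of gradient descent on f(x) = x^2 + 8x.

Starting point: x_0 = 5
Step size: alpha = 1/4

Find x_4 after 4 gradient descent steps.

f(x) = x^2 + 8x, f'(x) = 2x + (8)
Step 1: f'(5) = 18, x_1 = 5 - 1/4 * 18 = 1/2
Step 2: f'(1/2) = 9, x_2 = 1/2 - 1/4 * 9 = -7/4
Step 3: f'(-7/4) = 9/2, x_3 = -7/4 - 1/4 * 9/2 = -23/8
Step 4: f'(-23/8) = 9/4, x_4 = -23/8 - 1/4 * 9/4 = -55/16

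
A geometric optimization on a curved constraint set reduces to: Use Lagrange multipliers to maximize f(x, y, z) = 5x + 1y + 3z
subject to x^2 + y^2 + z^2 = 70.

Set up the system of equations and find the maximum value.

Lagrange conditions: 5 = 2*lambda*x, 1 = 2*lambda*y, 3 = 2*lambda*z
So x:5 = y:1 = z:3, i.e. x = 5t, y = 1t, z = 3t
Constraint: t^2*(5^2 + 1^2 + 3^2) = 70
  t^2 * 35 = 70  =>  t = sqrt(2)
Maximum = 5*5t + 1*1t + 3*3t = 35*sqrt(2) = sqrt(2450)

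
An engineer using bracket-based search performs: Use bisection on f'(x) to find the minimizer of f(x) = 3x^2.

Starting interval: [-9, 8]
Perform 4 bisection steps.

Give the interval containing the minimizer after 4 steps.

Finding critical point of f(x) = 3x^2 using bisection on f'(x) = 6x + 0.
f'(x) = 0 when x = 0.
Starting interval: [-9, 8]
Step 1: mid = -1/2, f'(mid) = -3, new interval = [-1/2, 8]
Step 2: mid = 15/4, f'(mid) = 45/2, new interval = [-1/2, 15/4]
Step 3: mid = 13/8, f'(mid) = 39/4, new interval = [-1/2, 13/8]
Step 4: mid = 9/16, f'(mid) = 27/8, new interval = [-1/2, 9/16]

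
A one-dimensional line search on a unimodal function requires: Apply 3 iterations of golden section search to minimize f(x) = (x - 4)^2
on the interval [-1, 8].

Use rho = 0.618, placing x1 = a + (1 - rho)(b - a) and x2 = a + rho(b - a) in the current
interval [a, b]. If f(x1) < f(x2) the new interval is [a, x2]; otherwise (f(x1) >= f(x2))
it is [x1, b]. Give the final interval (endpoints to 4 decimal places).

Golden section search for min of f(x) = (x - 4)^2 on [-1, 8].
Each step: x1 = a + (1 - rho)(b - a), x2 = a + rho(b - a); if f(x1) < f(x2) keep [a, x2], otherwise keep [x1, b].
Step 1: [-1.0000, 8.0000], x1=2.4380 (f=2.4398), x2=4.5620 (f=0.3158); f(x1) > f(x2) => keep [2.4380, 8.0000]
Step 2: [2.4380, 8.0000], x1=4.5627 (f=0.3166), x2=5.8753 (f=3.5168); f(x1) < f(x2) => keep [2.4380, 5.8753]
Step 3: [2.4380, 5.8753], x1=3.7511 (f=0.0620), x2=4.5623 (f=0.3161); f(x1) < f(x2) => keep [2.4380, 4.5623]
Final interval: [2.4380, 4.5623]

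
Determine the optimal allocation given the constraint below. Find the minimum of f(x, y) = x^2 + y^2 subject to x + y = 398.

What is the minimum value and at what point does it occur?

Substitute y = 398 - x into f(x,y) = x^2 + y^2:
g(x) = x^2 + (398 - x)^2 = 2x^2 - 796x + 158404
g'(x) = 4x - 796 = 0  =>  x = 199
y = 398 - 199 = 199
Minimum value = 199^2 + 199^2 = 79202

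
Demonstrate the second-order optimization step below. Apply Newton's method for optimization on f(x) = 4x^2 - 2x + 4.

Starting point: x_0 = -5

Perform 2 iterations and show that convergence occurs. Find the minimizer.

f(x) = 4x^2 - 2x + 4, f'(x) = 8x + (-2), f''(x) = 8
Step 1: f'(-5) = -42, x_1 = -5 - -42/8 = 1/4
Step 2: f'(1/4) = 0, x_2 = 1/4 (converged)
Newton's method converges in 1 step for quadratics.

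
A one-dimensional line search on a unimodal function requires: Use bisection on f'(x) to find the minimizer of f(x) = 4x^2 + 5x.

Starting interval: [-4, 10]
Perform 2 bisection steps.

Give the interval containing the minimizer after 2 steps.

Finding critical point of f(x) = 4x^2 + 5x using bisection on f'(x) = 8x + 5.
f'(x) = 0 when x = -5/8.
Starting interval: [-4, 10]
Step 1: mid = 3, f'(mid) = 29, new interval = [-4, 3]
Step 2: mid = -1/2, f'(mid) = 1, new interval = [-4, -1/2]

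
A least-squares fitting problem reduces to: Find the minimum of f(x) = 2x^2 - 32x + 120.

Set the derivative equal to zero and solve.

f(x) = 2x^2 - 32x + 120
f'(x) = 4x + (-32) = 0
x = 32/4 = 8
f(8) = -8
Since f''(x) = 4 > 0, this is a minimum.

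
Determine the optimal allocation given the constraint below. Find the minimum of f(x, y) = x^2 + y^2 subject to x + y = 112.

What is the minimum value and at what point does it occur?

Substitute y = 112 - x into f(x,y) = x^2 + y^2:
g(x) = x^2 + (112 - x)^2 = 2x^2 - 224x + 12544
g'(x) = 4x - 224 = 0  =>  x = 56
y = 112 - 56 = 56
Minimum value = 56^2 + 56^2 = 6272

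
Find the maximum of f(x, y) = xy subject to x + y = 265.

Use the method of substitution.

Substitute y = 265 - x into f(x,y) = xy:
g(x) = x(265 - x) = 265x - x^2
g'(x) = 265 - 2x = 0  =>  x = 265/2
y = 265 - 265/2 = 265/2
Maximum value = (265/2) * (265/2) = 70225/4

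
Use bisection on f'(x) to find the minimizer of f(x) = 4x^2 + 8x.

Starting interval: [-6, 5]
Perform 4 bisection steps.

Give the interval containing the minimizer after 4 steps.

Finding critical point of f(x) = 4x^2 + 8x using bisection on f'(x) = 8x + 8.
f'(x) = 0 when x = -1.
Starting interval: [-6, 5]
Step 1: mid = -1/2, f'(mid) = 4, new interval = [-6, -1/2]
Step 2: mid = -13/4, f'(mid) = -18, new interval = [-13/4, -1/2]
Step 3: mid = -15/8, f'(mid) = -7, new interval = [-15/8, -1/2]
Step 4: mid = -19/16, f'(mid) = -3/2, new interval = [-19/16, -1/2]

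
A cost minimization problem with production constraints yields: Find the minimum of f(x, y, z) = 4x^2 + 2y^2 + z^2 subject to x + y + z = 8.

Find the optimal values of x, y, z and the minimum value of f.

Using Lagrange multipliers on f = 4x^2 + 2y^2 + z^2 with constraint x + y + z = 8:
Conditions: 2*4*x = lambda, 2*2*y = lambda, 2*1*z = lambda
So x = lambda/8, y = lambda/4, z = lambda/2
Substituting into constraint: lambda * (7/8) = 8
lambda = 64/7
x = 8/7, y = 16/7, z = 32/7
Minimum value = 256/7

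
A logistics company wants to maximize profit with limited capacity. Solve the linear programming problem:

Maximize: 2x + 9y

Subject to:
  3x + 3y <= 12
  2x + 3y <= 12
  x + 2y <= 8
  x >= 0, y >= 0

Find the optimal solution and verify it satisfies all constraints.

Feasible vertices: (0, 0), (0, 4), (4, 0)
Objective 2x + 9y at each vertex:
  (0, 0): 0
  (0, 4): 36
  (4, 0): 8
Maximum is 36 at (0, 4).
Verify constraints at (x, y) = (0, 4):
  3*0 + 3*4 = 12 <= 12 (active)
  2*0 + 3*4 = 12 <= 12 (active)
  1*0 + 2*4 = 8 <= 8 (active)
  x = 0 >= 0, y = 4 >= 0. All constraints satisfied.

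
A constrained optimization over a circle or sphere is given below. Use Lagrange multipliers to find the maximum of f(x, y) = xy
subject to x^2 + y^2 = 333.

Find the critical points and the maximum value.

Lagrange conditions: y = 2*lambda*x and x = 2*lambda*y
If x = 0 then y = 0, violating the constraint, so x, y != 0.
Dividing: y/x = x/y => x^2 = y^2 => y = x or y = -x
Constraint: 2x^2 = 333 => x^2 = 333/2 => x = +/-sqrt(333/2)
Critical points: (sqrt(333/2), sqrt(333/2)), (-sqrt(333/2), -sqrt(333/2)), (sqrt(333/2), -sqrt(333/2)), (-sqrt(333/2), sqrt(333/2))
  y = x:  xy = x^2 = 333/2  at (sqrt(333/2), sqrt(333/2)) and (-sqrt(333/2), -sqrt(333/2))
  y = -x: xy = -x^2 = -333/2 at (sqrt(333/2), -sqrt(333/2)) and (-sqrt(333/2), sqrt(333/2))
Maximum xy = 333/2 at (sqrt(333/2), sqrt(333/2)) and (-sqrt(333/2), -sqrt(333/2))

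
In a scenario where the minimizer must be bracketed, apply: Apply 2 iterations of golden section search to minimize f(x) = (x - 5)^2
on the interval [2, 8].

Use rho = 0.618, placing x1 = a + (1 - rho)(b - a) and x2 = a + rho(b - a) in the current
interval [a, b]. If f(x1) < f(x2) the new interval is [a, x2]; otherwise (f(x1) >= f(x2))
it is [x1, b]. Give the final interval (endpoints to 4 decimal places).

Golden section search for min of f(x) = (x - 5)^2 on [2, 8].
Each step: x1 = a + (1 - rho)(b - a), x2 = a + rho(b - a); if f(x1) < f(x2) keep [a, x2], otherwise keep [x1, b].
Step 1: [2.0000, 8.0000], x1=4.2920 (f=0.5013), x2=5.7080 (f=0.5013); f(x1) = f(x2) (tie, not '<') => keep [4.2920, 8.0000]
Step 2: [4.2920, 8.0000], x1=5.7085 (f=0.5019), x2=6.5835 (f=2.5076); f(x1) < f(x2) => keep [4.2920, 6.5835]
Final interval: [4.2920, 6.5835]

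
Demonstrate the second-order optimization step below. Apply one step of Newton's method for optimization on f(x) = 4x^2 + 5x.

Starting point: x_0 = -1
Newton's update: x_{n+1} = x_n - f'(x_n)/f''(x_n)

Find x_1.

f(x) = 4x^2 + 5x
f'(x) = 8x + (5), f''(x) = 8
Newton step: x_1 = x_0 - f'(x_0)/f''(x_0)
f'(-1) = -3
x_1 = -1 - -3/8 = -5/8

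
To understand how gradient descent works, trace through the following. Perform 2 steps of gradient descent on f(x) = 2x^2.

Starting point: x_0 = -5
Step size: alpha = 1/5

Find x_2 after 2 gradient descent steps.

f(x) = 2x^2, f'(x) = 4x + (0)
Step 1: f'(-5) = -20, x_1 = -5 - 1/5 * -20 = -1
Step 2: f'(-1) = -4, x_2 = -1 - 1/5 * -4 = -1/5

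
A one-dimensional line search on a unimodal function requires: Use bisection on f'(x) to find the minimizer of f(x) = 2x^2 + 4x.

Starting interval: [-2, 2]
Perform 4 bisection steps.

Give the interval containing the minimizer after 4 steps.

Finding critical point of f(x) = 2x^2 + 4x using bisection on f'(x) = 4x + 4.
f'(x) = 0 when x = -1.
Starting interval: [-2, 2]
Step 1: mid = 0, f'(mid) = 4, new interval = [-2, 0]
Step 2: mid = -1, f'(mid) = 0, new interval = [-1, -1]
Step 3: mid = -1, f'(mid) = 0, new interval = [-1, -1]
Step 4: mid = -1, f'(mid) = 0, new interval = [-1, -1]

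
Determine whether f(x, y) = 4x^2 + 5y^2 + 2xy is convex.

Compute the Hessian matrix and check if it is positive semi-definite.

f(x,y) = 4x^2 + 5y^2 + 2xy
Hessian H = [[8, 2], [2, 10]]
trace(H) = 18, det(H) = 76
Eigenvalues: (18 +/- sqrt(20)) / 2 = 11.24, 6.764
Since both eigenvalues > 0, f is convex.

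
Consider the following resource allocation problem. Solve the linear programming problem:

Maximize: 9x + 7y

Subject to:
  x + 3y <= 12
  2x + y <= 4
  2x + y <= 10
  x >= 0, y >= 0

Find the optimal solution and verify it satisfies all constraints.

Feasible vertices: (0, 0), (0, 4), (2, 0)
Objective 9x + 7y at each vertex:
  (0, 0): 0
  (0, 4): 28
  (2, 0): 18
Maximum is 28 at (0, 4).
Verify constraints at (x, y) = (0, 4):
  1*0 + 3*4 = 12 <= 12 (active)
  2*0 + 1*4 = 4 <= 4 (active)
  2*0 + 1*4 = 4 <= 10
  x = 0 >= 0, y = 4 >= 0. All constraints satisfied.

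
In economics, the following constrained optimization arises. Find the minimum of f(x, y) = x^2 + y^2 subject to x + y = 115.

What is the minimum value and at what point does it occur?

Substitute y = 115 - x into f(x,y) = x^2 + y^2:
g(x) = x^2 + (115 - x)^2 = 2x^2 - 230x + 13225
g'(x) = 4x - 230 = 0  =>  x = 115/2
y = 115 - 115/2 = 115/2
Minimum value = (115/2)^2 + (115/2)^2 = 13225/2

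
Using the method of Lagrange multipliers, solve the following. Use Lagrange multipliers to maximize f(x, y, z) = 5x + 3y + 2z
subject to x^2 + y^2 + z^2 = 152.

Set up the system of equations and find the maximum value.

Lagrange conditions: 5 = 2*lambda*x, 3 = 2*lambda*y, 2 = 2*lambda*z
So x:5 = y:3 = z:2, i.e. x = 5t, y = 3t, z = 2t
Constraint: t^2*(5^2 + 3^2 + 2^2) = 152
  t^2 * 38 = 152  =>  t = sqrt(4)
Maximum = 5*5t + 3*3t + 2*2t = 38*sqrt(4) = 76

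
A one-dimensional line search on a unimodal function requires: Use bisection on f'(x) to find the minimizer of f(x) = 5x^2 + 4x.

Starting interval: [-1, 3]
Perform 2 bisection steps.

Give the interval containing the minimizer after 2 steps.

Finding critical point of f(x) = 5x^2 + 4x using bisection on f'(x) = 10x + 4.
f'(x) = 0 when x = -2/5.
Starting interval: [-1, 3]
Step 1: mid = 1, f'(mid) = 14, new interval = [-1, 1]
Step 2: mid = 0, f'(mid) = 4, new interval = [-1, 0]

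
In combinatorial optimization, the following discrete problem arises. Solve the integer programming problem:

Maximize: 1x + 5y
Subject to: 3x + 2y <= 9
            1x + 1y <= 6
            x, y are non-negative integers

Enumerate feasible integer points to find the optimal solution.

Constraint 1: 3x + 2y <= 9
Constraint 2: 1x + 1y <= 6
Feasible x range (need y >= 0): 0 <= x <= min(9/3, 6/1) => x in {0, ..., 3}.
Enumerate feasible integer points row by row (the coefficient of y is 5 > 0, so for each x the largest feasible y gives the best value):
  x = 0: y <= min((9 - 3*0)/2, (6 - 1*0)/1) => y in {0, ..., 4}; best 1*0 + 5*4 = 20
  x = 1: y <= min((9 - 3*1)/2, (6 - 1*1)/1) => y in {0, ..., 3}; best 1*1 + 5*3 = 16
  x = 2: y <= min((9 - 3*2)/2, (6 - 1*2)/1) => y in {0, ..., 1}; best 1*2 + 5*1 = 7
  x = 3: y <= min((9 - 3*3)/2, (6 - 1*3)/1) => y in {0}; best 1*3 + 5*0 = 3
The maximum 1x + 5y = 20 is achieved at x = 0, y = 4.
Check: 3*0 + 2*4 = 8 <= 9 and 1*0 + 1*4 = 4 <= 6.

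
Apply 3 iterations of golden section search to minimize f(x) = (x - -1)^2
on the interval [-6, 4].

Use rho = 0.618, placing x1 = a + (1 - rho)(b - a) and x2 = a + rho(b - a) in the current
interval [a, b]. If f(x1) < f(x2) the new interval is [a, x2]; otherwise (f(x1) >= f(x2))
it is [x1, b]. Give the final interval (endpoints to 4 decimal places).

Golden section search for min of f(x) = (x - -1)^2 on [-6, 4].
Each step: x1 = a + (1 - rho)(b - a), x2 = a + rho(b - a); if f(x1) < f(x2) keep [a, x2], otherwise keep [x1, b].
Step 1: [-6.0000, 4.0000], x1=-2.1800 (f=1.3924), x2=0.1800 (f=1.3924); f(x1) = f(x2) (tie, not '<') => keep [-2.1800, 4.0000]
Step 2: [-2.1800, 4.0000], x1=0.1808 (f=1.3942), x2=1.6392 (f=6.9656); f(x1) < f(x2) => keep [-2.1800, 1.6392]
Step 3: [-2.1800, 1.6392], x1=-0.7211 (f=0.0778), x2=0.1803 (f=1.3931); f(x1) < f(x2) => keep [-2.1800, 0.1803]
Final interval: [-2.1800, 0.1803]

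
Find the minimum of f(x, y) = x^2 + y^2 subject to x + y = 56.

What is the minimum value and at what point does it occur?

Substitute y = 56 - x into f(x,y) = x^2 + y^2:
g(x) = x^2 + (56 - x)^2 = 2x^2 - 112x + 3136
g'(x) = 4x - 112 = 0  =>  x = 28
y = 56 - 28 = 28
Minimum value = 28^2 + 28^2 = 1568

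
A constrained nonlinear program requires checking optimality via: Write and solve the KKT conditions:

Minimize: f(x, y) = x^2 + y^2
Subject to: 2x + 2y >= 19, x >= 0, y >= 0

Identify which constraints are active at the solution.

KKT conditions for min x^2 + y^2 s.t. 2x + 2y >= 19, x >= 0, y >= 0:
Stationarity: 2x = mu*2 + mu_x, 2y = mu*2 + mu_y, with mu, mu_x, mu_y >= 0
Complementary slackness: mu*(2x + 2y - 19) = 0, mu_x*x = 0, mu_y*y = 0
(0, 0) is infeasible (2*0 + 2*0 < 19), so if mu = 0 stationarity would force x = mu_x/2 >= 0, y = mu_y/2 >= 0 with mu_x*x = mu_y*y = 0, i.e. x = y = 0: contradiction. Hence mu > 0 and 2x + 2y = 19 is active.
Try x > 0, y > 0 (so mu_x = mu_y = 0): x = 2*mu/2, y = 2*mu/2
Substitute: 2*(2*mu/2) + 2*(2*mu/2) = 19
  mu*8/2 = 19 => mu = 19/4
x* = 19/4 > 0, y* = 19/4 > 0, consistent with mu_x = mu_y = 0.
f is convex and the constraints are linear, so this KKT point is the global minimum.
f* = 361/8
Active constraints: 2x + 2y >= 19 (holds with equality, mu = 19/4 > 0); x >= 0 and y >= 0 are inactive (mu_x = mu_y = 0).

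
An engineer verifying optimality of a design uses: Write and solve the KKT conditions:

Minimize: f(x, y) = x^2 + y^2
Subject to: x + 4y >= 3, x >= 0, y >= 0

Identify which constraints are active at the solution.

KKT conditions for min x^2 + y^2 s.t. 1x + 4y >= 3, x >= 0, y >= 0:
Stationarity: 2x = mu*1 + mu_x, 2y = mu*4 + mu_y, with mu, mu_x, mu_y >= 0
Complementary slackness: mu*(x + 4y - 3) = 0, mu_x*x = 0, mu_y*y = 0
(0, 0) is infeasible (1*0 + 4*0 < 3), so if mu = 0 stationarity would force x = mu_x/2 >= 0, y = mu_y/2 >= 0 with mu_x*x = mu_y*y = 0, i.e. x = y = 0: contradiction. Hence mu > 0 and x + 4y = 3 is active.
Try x > 0, y > 0 (so mu_x = mu_y = 0): x = 1*mu/2, y = 4*mu/2
Substitute: 1*(1*mu/2) + 4*(4*mu/2) = 3
  mu*17/2 = 3 => mu = 6/17
x* = 3/17 > 0, y* = 12/17 > 0, consistent with mu_x = mu_y = 0.
f is convex and the constraints are linear, so this KKT point is the global minimum.
f* = 9/17
Active constraints: x + 4y >= 3 (holds with equality, mu = 6/17 > 0); x >= 0 and y >= 0 are inactive (mu_x = mu_y = 0).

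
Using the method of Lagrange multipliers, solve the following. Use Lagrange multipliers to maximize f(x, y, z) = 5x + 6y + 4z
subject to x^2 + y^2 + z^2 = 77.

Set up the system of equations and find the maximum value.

Lagrange conditions: 5 = 2*lambda*x, 6 = 2*lambda*y, 4 = 2*lambda*z
So x:5 = y:6 = z:4, i.e. x = 5t, y = 6t, z = 4t
Constraint: t^2*(5^2 + 6^2 + 4^2) = 77
  t^2 * 77 = 77  =>  t = sqrt(1)
Maximum = 5*5t + 6*6t + 4*4t = 77*sqrt(1) = 77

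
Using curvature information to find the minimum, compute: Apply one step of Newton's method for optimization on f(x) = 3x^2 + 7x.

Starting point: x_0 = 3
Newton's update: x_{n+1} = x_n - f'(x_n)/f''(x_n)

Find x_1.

f(x) = 3x^2 + 7x
f'(x) = 6x + (7), f''(x) = 6
Newton step: x_1 = x_0 - f'(x_0)/f''(x_0)
f'(3) = 25
x_1 = 3 - 25/6 = -7/6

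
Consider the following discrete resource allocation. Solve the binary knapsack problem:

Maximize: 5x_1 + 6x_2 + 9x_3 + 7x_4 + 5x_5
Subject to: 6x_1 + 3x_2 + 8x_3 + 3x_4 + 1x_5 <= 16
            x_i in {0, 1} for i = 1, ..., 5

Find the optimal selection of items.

Items: item 1 (v=5, w=6), item 2 (v=6, w=3), item 3 (v=9, w=8), item 4 (v=7, w=3), item 5 (v=5, w=1)
Capacity: 16
Checking all 32 subsets (w = total weight, v = total value):
  {}: w = 0, v = 0
  {1}: w = 6, v = 5
  {2}: w = 3, v = 6
  {3}: w = 8, v = 9
  {4}: w = 3, v = 7
  {5}: w = 1, v = 5
  {1, 2}: w = 9, v = 11
  {1, 3}: w = 14, v = 14
  {1, 4}: w = 9, v = 12
  {1, 5}: w = 7, v = 10
  {2, 3}: w = 11, v = 15
  {2, 4}: w = 6, v = 13
  {2, 5}: w = 4, v = 11
  {3, 4}: w = 11, v = 16
  {3, 5}: w = 9, v = 14
  {4, 5}: w = 4, v = 12
  {1, 2, 3}: w = 17 > 16, infeasible
  {1, 2, 4}: w = 12, v = 18
  {1, 2, 5}: w = 10, v = 16
  {1, 3, 4}: w = 17 > 16, infeasible
  {1, 3, 5}: w = 15, v = 19
  {1, 4, 5}: w = 10, v = 17
  {2, 3, 4}: w = 14, v = 22
  {2, 3, 5}: w = 12, v = 20
  {2, 4, 5}: w = 7, v = 18
  {3, 4, 5}: w = 12, v = 21
  {1, 2, 3, 4}: w = 20 > 16, infeasible
  {1, 2, 3, 5}: w = 18 > 16, infeasible
  {1, 2, 4, 5}: w = 13, v = 23
  {1, 3, 4, 5}: w = 18 > 16, infeasible
  {2, 3, 4, 5}: w = 15, v = 27
  {1, 2, 3, 4, 5}: w = 21 > 16, infeasible
Best feasible subset: items [2, 3, 4, 5]
Total weight: 15 <= 16, total value: 27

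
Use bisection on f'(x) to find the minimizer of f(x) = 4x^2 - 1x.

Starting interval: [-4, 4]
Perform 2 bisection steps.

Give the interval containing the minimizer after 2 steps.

Finding critical point of f(x) = 4x^2 - 1x using bisection on f'(x) = 8x + -1.
f'(x) = 0 when x = 1/8.
Starting interval: [-4, 4]
Step 1: mid = 0, f'(mid) = -1, new interval = [0, 4]
Step 2: mid = 2, f'(mid) = 15, new interval = [0, 2]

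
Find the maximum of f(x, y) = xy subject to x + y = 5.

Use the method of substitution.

Substitute y = 5 - x into f(x,y) = xy:
g(x) = x(5 - x) = 5x - x^2
g'(x) = 5 - 2x = 0  =>  x = 5/2
y = 5 - 5/2 = 5/2
Maximum value = (5/2) * (5/2) = 25/4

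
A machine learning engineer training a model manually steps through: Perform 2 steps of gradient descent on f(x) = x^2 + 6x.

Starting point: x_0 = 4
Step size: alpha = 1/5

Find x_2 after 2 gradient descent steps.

f(x) = x^2 + 6x, f'(x) = 2x + (6)
Step 1: f'(4) = 14, x_1 = 4 - 1/5 * 14 = 6/5
Step 2: f'(6/5) = 42/5, x_2 = 6/5 - 1/5 * 42/5 = -12/25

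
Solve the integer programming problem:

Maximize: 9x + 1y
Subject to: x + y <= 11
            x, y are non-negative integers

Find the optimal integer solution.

Objective: 9x + 1y, constraint: x + y <= 11
Coefficient of x is 9 >= coefficient of y is 1, so allocate the entire budget to x.
Optimal: x = 11, y = 0, value = 99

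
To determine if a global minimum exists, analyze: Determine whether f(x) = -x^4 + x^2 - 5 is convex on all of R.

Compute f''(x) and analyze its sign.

f(x) = -x^4 + x^2 - 5
f'(x) = -4x^3 + 2x
f''(x) = -12x^2 + 2
f''(x) = -12x^2 + 2 -> -inf as |x| -> inf
Therefore, f is not globally convex on R.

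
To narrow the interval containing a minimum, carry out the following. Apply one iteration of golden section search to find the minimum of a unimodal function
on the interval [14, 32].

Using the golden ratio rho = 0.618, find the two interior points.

Golden section search on [14, 32].
Golden ratio rho = 0.618 (approx).
Interior points:
  x_1 = 14 + (1-0.618)*18 = 20.8760
  x_2 = 14 + 0.618*18 = 25.1240
Compare f(x_1) and f(x_2) to determine which subinterval to keep.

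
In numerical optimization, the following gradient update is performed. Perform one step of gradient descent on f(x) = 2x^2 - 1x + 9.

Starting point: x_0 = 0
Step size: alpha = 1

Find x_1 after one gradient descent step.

f(x) = 2x^2 - 1x + 9
f'(x) = 4x - 1
f'(0) = 4*0 + (-1) = -1
x_1 = x_0 - alpha * f'(x_0) = 0 - 1 * -1 = 1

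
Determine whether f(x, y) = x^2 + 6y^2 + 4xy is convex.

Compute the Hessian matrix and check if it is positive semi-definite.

f(x,y) = x^2 + 6y^2 + 4xy
Hessian H = [[2, 4], [4, 12]]
trace(H) = 14, det(H) = 8
Eigenvalues: (14 +/- sqrt(164)) / 2 = 13.4, 0.5969
Since both eigenvalues > 0, f is convex.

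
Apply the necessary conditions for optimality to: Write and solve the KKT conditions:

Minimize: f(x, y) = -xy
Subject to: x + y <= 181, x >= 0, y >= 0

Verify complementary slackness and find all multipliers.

Problem: min -xy s.t. x + y <= 181 (multiplier lambda), x >= 0 (mu_x), y >= 0 (mu_y)
KKT stationarity: -y + lambda - mu_x = 0, -x + lambda - mu_y = 0, with lambda, mu_x, mu_y >= 0
Complementary slackness: lambda*(x + y - 181) = 0, mu_x*x = 0, mu_y*y = 0
If lambda = 0: y = -mu_x <= 0 and x = -mu_y <= 0 force x = y = 0 with f = 0; but x = y = 181/2 is feasible with f = -32761/4 < 0, so this is not the minimum. Hence lambda > 0 and x + y = 181.
Try x > 0, y > 0 (so mu_x = mu_y = 0): y = lambda, x = lambda => x = y = lambda
x + y = 181 => 2*lambda = 181 => lambda = 181/2
x* = y* = 181/2 > 0, consistent with mu_x = mu_y = 0.
(Any feasible point with x = 0 or y = 0 has f = 0 > -32761/4, so the minimum is not on those boundaries.)
min(-xy) = -32761/4 (i.e. max xy = 32761/4)
Multipliers: lambda = 181/2, mu_x = 0, mu_y = 0
Complementary slackness: lambda*(x + y - 181) = 181/2*(181/2 + 181/2 - 181) = 0, mu_x*x = 0*181/2 = 0, mu_y*y = 0*181/2 = 0. Satisfied.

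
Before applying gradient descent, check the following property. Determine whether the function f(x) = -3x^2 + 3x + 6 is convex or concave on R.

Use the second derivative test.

f(x) = -3x^2 + 3x + 6
f'(x) = -6x + 3
f''(x) = -6
Since f''(x) = -6 < 0 for all x, f is concave on R.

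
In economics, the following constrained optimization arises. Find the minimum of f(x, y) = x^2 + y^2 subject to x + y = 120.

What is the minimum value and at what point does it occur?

Substitute y = 120 - x into f(x,y) = x^2 + y^2:
g(x) = x^2 + (120 - x)^2 = 2x^2 - 240x + 14400
g'(x) = 4x - 240 = 0  =>  x = 60
y = 120 - 60 = 60
Minimum value = 60^2 + 60^2 = 7200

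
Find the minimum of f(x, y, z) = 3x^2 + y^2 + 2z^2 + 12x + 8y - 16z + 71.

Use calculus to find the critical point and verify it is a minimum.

f(x,y,z) = 3x^2 + y^2 + 2z^2 + 12x + 8y - 16z + 71
df/dx = 6x + (12) = 0 => x = -2
df/dy = 2y + (8) = 0 => y = -4
df/dz = 4z + (-16) = 0 => z = 4
f(-2,-4,4) = 3*(-2)^2 + 1*(-4)^2 + 2*(4)^2 + 12*(-2) + 8*(-4) + -16*(4) + 71 = 11
Hessian is diagonal with entries 6, 2, 4 > 0, confirmed minimum.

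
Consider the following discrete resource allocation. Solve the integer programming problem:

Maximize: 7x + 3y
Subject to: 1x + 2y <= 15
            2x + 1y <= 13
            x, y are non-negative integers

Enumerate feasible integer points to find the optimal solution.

Constraint 1: 1x + 2y <= 15
Constraint 2: 2x + 1y <= 13
Feasible x range (need y >= 0): 0 <= x <= min(15/1, 13/2) => x in {0, ..., 6}.
Enumerate feasible integer points row by row (the coefficient of y is 3 > 0, so for each x the largest feasible y gives the best value):
  x = 0: y <= min((15 - 1*0)/2, (13 - 2*0)/1) => y in {0, ..., 7}; best 7*0 + 3*7 = 21
  x = 1: y <= min((15 - 1*1)/2, (13 - 2*1)/1) => y in {0, ..., 7}; best 7*1 + 3*7 = 28
  x = 2: y <= min((15 - 1*2)/2, (13 - 2*2)/1) => y in {0, ..., 6}; best 7*2 + 3*6 = 32
  x = 3: y <= min((15 - 1*3)/2, (13 - 2*3)/1) => y in {0, ..., 6}; best 7*3 + 3*6 = 39
  x = 4: y <= min((15 - 1*4)/2, (13 - 2*4)/1) => y in {0, ..., 5}; best 7*4 + 3*5 = 43
  x = 5: y <= min((15 - 1*5)/2, (13 - 2*5)/1) => y in {0, ..., 3}; best 7*5 + 3*3 = 44
  x = 6: y <= min((15 - 1*6)/2, (13 - 2*6)/1) => y in {0, ..., 1}; best 7*6 + 3*1 = 45
The maximum 7x + 3y = 45 is achieved at x = 6, y = 1.
Check: 1*6 + 2*1 = 8 <= 15 and 2*6 + 1*1 = 13 <= 13.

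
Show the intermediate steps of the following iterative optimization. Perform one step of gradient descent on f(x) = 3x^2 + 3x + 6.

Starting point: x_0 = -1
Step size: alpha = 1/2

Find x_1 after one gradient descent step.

f(x) = 3x^2 + 3x + 6
f'(x) = 6x + 3
f'(-1) = 6*-1 + (3) = -3
x_1 = x_0 - alpha * f'(x_0) = -1 - 1/2 * -3 = 1/2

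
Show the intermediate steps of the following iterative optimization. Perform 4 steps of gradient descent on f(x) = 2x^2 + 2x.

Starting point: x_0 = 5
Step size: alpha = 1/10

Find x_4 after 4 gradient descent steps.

f(x) = 2x^2 + 2x, f'(x) = 4x + (2)
Step 1: f'(5) = 22, x_1 = 5 - 1/10 * 22 = 14/5
Step 2: f'(14/5) = 66/5, x_2 = 14/5 - 1/10 * 66/5 = 37/25
Step 3: f'(37/25) = 198/25, x_3 = 37/25 - 1/10 * 198/25 = 86/125
Step 4: f'(86/125) = 594/125, x_4 = 86/125 - 1/10 * 594/125 = 133/625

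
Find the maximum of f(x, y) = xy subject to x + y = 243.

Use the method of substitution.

Substitute y = 243 - x into f(x,y) = xy:
g(x) = x(243 - x) = 243x - x^2
g'(x) = 243 - 2x = 0  =>  x = 243/2
y = 243 - 243/2 = 243/2
Maximum value = (243/2) * (243/2) = 59049/4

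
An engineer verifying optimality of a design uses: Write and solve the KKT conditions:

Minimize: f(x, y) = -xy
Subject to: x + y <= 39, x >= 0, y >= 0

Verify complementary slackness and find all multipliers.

Problem: min -xy s.t. x + y <= 39 (multiplier lambda), x >= 0 (mu_x), y >= 0 (mu_y)
KKT stationarity: -y + lambda - mu_x = 0, -x + lambda - mu_y = 0, with lambda, mu_x, mu_y >= 0
Complementary slackness: lambda*(x + y - 39) = 0, mu_x*x = 0, mu_y*y = 0
If lambda = 0: y = -mu_x <= 0 and x = -mu_y <= 0 force x = y = 0 with f = 0; but x = y = 39/2 is feasible with f = -1521/4 < 0, so this is not the minimum. Hence lambda > 0 and x + y = 39.
Try x > 0, y > 0 (so mu_x = mu_y = 0): y = lambda, x = lambda => x = y = lambda
x + y = 39 => 2*lambda = 39 => lambda = 39/2
x* = y* = 39/2 > 0, consistent with mu_x = mu_y = 0.
(Any feasible point with x = 0 or y = 0 has f = 0 > -1521/4, so the minimum is not on those boundaries.)
min(-xy) = -1521/4 (i.e. max xy = 1521/4)
Multipliers: lambda = 39/2, mu_x = 0, mu_y = 0
Complementary slackness: lambda*(x + y - 39) = 39/2*(39/2 + 39/2 - 39) = 0, mu_x*x = 0*39/2 = 0, mu_y*y = 0*39/2 = 0. Satisfied.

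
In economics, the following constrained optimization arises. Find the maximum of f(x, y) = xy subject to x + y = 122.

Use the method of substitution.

Substitute y = 122 - x into f(x,y) = xy:
g(x) = x(122 - x) = 122x - x^2
g'(x) = 122 - 2x = 0  =>  x = 61
y = 122 - 61 = 61
Maximum value = 61 * 61 = 3721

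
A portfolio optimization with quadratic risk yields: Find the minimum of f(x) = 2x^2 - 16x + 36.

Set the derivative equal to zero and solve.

f(x) = 2x^2 - 16x + 36
f'(x) = 4x + (-16) = 0
x = 16/4 = 4
f(4) = 4
Since f''(x) = 4 > 0, this is a minimum.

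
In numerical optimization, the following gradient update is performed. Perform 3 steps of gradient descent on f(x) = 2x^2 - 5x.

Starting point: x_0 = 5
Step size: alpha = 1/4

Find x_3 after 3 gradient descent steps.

f(x) = 2x^2 - 5x, f'(x) = 4x + (-5)
Step 1: f'(5) = 15, x_1 = 5 - 1/4 * 15 = 5/4
Step 2: f'(5/4) = 0, x_2 = 5/4 - 1/4 * 0 = 5/4
Step 3: f'(5/4) = 0, x_3 = 5/4 - 1/4 * 0 = 5/4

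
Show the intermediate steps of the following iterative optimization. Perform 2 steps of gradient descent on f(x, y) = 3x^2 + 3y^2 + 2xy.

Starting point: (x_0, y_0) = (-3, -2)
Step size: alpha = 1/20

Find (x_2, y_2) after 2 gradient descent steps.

f(x,y) = 3x^2 + 3y^2 + 2xy
grad_x = 6x + 2y, grad_y = 6y + 2x
Step 1: grad = (-22, -18), (-19/10, -11/10)
Step 2: grad = (-68/5, -52/5), (-61/50, -29/50)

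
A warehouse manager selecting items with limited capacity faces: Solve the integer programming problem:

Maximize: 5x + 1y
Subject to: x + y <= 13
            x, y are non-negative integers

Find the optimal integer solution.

Objective: 5x + 1y, constraint: x + y <= 13
Coefficient of x is 5 >= coefficient of y is 1, so allocate the entire budget to x.
Optimal: x = 13, y = 0, value = 65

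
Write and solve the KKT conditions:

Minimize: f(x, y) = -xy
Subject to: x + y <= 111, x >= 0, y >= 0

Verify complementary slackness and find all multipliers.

Problem: min -xy s.t. x + y <= 111 (multiplier lambda), x >= 0 (mu_x), y >= 0 (mu_y)
KKT stationarity: -y + lambda - mu_x = 0, -x + lambda - mu_y = 0, with lambda, mu_x, mu_y >= 0
Complementary slackness: lambda*(x + y - 111) = 0, mu_x*x = 0, mu_y*y = 0
If lambda = 0: y = -mu_x <= 0 and x = -mu_y <= 0 force x = y = 0 with f = 0; but x = y = 111/2 is feasible with f = -12321/4 < 0, so this is not the minimum. Hence lambda > 0 and x + y = 111.
Try x > 0, y > 0 (so mu_x = mu_y = 0): y = lambda, x = lambda => x = y = lambda
x + y = 111 => 2*lambda = 111 => lambda = 111/2
x* = y* = 111/2 > 0, consistent with mu_x = mu_y = 0.
(Any feasible point with x = 0 or y = 0 has f = 0 > -12321/4, so the minimum is not on those boundaries.)
min(-xy) = -12321/4 (i.e. max xy = 12321/4)
Multipliers: lambda = 111/2, mu_x = 0, mu_y = 0
Complementary slackness: lambda*(x + y - 111) = 111/2*(111/2 + 111/2 - 111) = 0, mu_x*x = 0*111/2 = 0, mu_y*y = 0*111/2 = 0. Satisfied.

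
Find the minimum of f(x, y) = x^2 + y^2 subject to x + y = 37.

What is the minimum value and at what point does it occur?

Substitute y = 37 - x into f(x,y) = x^2 + y^2:
g(x) = x^2 + (37 - x)^2 = 2x^2 - 74x + 1369
g'(x) = 4x - 74 = 0  =>  x = 37/2
y = 37 - 37/2 = 37/2
Minimum value = (37/2)^2 + (37/2)^2 = 1369/2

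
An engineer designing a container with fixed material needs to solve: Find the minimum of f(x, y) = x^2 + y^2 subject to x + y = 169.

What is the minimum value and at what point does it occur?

Substitute y = 169 - x into f(x,y) = x^2 + y^2:
g(x) = x^2 + (169 - x)^2 = 2x^2 - 338x + 28561
g'(x) = 4x - 338 = 0  =>  x = 169/2
y = 169 - 169/2 = 169/2
Minimum value = (169/2)^2 + (169/2)^2 = 28561/2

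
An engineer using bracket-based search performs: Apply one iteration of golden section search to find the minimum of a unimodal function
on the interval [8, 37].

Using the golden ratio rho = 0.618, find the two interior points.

Golden section search on [8, 37].
Golden ratio rho = 0.618 (approx).
Interior points:
  x_1 = 8 + (1-0.618)*29 = 19.0780
  x_2 = 8 + 0.618*29 = 25.9220
Compare f(x_1) and f(x_2) to determine which subinterval to keep.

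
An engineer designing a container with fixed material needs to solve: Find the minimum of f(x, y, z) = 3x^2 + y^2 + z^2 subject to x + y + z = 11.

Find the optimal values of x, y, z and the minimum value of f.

Using Lagrange multipliers on f = 3x^2 + y^2 + z^2 with constraint x + y + z = 11:
Conditions: 2*3*x = lambda, 2*1*y = lambda, 2*1*z = lambda
So x = lambda/6, y = lambda/2, z = lambda/2
Substituting into constraint: lambda * (7/6) = 11
lambda = 66/7
x = 11/7, y = 33/7, z = 33/7
Minimum value = 363/7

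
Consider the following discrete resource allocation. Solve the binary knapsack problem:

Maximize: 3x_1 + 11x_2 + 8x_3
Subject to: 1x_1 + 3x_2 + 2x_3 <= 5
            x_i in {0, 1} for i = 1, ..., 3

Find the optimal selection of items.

Items: item 1 (v=3, w=1), item 2 (v=11, w=3), item 3 (v=8, w=2)
Capacity: 5
Checking all 8 subsets (w = total weight, v = total value):
  {}: w = 0, v = 0
  {1}: w = 1, v = 3
  {2}: w = 3, v = 11
  {3}: w = 2, v = 8
  {1, 2}: w = 4, v = 14
  {1, 3}: w = 3, v = 11
  {2, 3}: w = 5, v = 19
  {1, 2, 3}: w = 6 > 5, infeasible
Best feasible subset: items [2, 3]
Total weight: 5 <= 5, total value: 19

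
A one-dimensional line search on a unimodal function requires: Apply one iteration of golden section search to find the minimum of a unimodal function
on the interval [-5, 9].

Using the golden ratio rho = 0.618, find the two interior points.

Golden section search on [-5, 9].
Golden ratio rho = 0.618 (approx).
Interior points:
  x_1 = -5 + (1-0.618)*14 = 0.3480
  x_2 = -5 + 0.618*14 = 3.6520
Compare f(x_1) and f(x_2) to determine which subinterval to keep.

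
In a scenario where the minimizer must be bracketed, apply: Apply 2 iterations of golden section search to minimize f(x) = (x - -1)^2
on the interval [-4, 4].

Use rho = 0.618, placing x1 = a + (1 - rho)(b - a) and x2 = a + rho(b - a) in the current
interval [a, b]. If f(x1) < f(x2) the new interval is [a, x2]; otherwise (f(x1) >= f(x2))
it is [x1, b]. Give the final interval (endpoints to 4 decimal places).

Golden section search for min of f(x) = (x - -1)^2 on [-4, 4].
Each step: x1 = a + (1 - rho)(b - a), x2 = a + rho(b - a); if f(x1) < f(x2) keep [a, x2], otherwise keep [x1, b].
Step 1: [-4.0000, 4.0000], x1=-0.9440 (f=0.0031), x2=0.9440 (f=3.7791); f(x1) < f(x2) => keep [-4.0000, 0.9440]
Step 2: [-4.0000, 0.9440], x1=-2.1114 (f=1.2352), x2=-0.9446 (f=0.0031); f(x1) > f(x2) => keep [-2.1114, 0.9440]
Final interval: [-2.1114, 0.9440]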